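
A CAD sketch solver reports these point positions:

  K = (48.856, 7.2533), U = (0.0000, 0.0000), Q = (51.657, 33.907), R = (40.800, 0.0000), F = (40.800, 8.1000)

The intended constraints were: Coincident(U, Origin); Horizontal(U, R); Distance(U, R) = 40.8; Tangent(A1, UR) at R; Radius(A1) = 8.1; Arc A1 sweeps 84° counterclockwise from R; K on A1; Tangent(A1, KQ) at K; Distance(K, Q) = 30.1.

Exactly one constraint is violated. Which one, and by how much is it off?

Distance(K, Q) = 30.1 — off by 3.30.

U = (0.00, 0.00) ✓; U.y = 0.00, R.y = 0.00 ✓; |UR| = 40.80 ✓; ∠(FR, RU) = 90.00° ✓; |FR| = 8.100 ✓; bearing(F→K) − bearing(F→R) = 84.00° ✓; |FK| = 8.100 ✓; ∠(FK, KQ) = 90.00° ✓; |KQ| = 26.80 ✗.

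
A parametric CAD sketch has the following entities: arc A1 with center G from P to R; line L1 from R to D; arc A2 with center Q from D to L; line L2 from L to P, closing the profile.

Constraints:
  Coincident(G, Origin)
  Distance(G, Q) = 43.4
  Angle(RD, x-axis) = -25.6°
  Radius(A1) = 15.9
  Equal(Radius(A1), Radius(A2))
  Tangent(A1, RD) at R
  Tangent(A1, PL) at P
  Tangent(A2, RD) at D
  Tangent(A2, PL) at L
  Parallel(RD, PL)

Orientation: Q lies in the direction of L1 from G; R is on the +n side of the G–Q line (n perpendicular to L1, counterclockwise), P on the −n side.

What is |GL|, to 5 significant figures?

46.221

The slot axis is L1's direction at -25.6°, so u = (cos -25.6°, sin -25.6°) = (0.90183, -0.43209) and n = (−sin -25.6°, cos -25.6°) = (0.43209, 0.90183). G is at the origin and Q lies 43.4 along u from G, so Q = 43.4·u = (39.140, -18.753). Tangency of A1 to both parallel lines with radius 15.9 puts R and P at G ± 15.9·n: R = (6.8702, 14.339), P = (-6.8702, -14.339). Equal radii place D and L the same way about Q: D = Q + 15.9·n = (46.010, -4.4134), L = Q − 15.9·n = (32.269, -33.092). Then |GL| = |L − G| = 46.221.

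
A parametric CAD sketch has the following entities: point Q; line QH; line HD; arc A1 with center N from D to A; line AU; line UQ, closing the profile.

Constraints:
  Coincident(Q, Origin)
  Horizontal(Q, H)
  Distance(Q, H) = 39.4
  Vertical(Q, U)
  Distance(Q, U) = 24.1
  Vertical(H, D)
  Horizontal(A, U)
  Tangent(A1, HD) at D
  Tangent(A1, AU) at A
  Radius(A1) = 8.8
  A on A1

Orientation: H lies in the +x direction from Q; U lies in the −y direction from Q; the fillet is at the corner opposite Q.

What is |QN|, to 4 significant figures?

34.21

Q is at the origin; QH is horizontal with |QH| = 39.4 and H on the +x side, so H = (39.40, 0.000). QU is vertical with |QU| = 24.1 and U on the −y side, so U = (0.000, -24.10). The virtual corner opposite Q is at (39.40, -24.10). A1 meets HD tangentially, so ND is at right angles to HD and tangency of A1 to AU means the radius NA is perpendicular to AU, with radius 8.8, so the center N sits 8.8 in from both sides at N = (30.60, -15.30). Then |QN| = |N − Q| = 34.21.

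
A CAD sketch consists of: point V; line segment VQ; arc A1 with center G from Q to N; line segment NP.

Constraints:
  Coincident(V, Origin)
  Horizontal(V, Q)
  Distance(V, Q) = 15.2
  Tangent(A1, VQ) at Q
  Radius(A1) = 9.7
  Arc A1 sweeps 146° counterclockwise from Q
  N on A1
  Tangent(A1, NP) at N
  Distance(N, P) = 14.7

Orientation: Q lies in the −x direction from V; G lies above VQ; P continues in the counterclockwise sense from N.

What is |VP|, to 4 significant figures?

34.01

V is at the origin; V and Q share the same y with |VQ| = 15.2 and Q on the −x side, so Q = (-15.20, 0.000). A1 meets VQ tangentially, so GQ is at right angles to VQ, so G = Q + (0, 9.7) = (-15.20, 9.700). On A1, Q sits at bearing -90° from G; a 146° counterclockwise sweep puts N at bearing 56°, so N = G + 9.7·(cos 56°, sin 56°) = (-9.776, 17.74). The tangent condition forces GN to be normal to NP, so NP runs along (−sin 56°, cos 56°); with |NP| = 14.7, P = (-21.96, 25.96). Then |VP| = |P − V| = 34.01.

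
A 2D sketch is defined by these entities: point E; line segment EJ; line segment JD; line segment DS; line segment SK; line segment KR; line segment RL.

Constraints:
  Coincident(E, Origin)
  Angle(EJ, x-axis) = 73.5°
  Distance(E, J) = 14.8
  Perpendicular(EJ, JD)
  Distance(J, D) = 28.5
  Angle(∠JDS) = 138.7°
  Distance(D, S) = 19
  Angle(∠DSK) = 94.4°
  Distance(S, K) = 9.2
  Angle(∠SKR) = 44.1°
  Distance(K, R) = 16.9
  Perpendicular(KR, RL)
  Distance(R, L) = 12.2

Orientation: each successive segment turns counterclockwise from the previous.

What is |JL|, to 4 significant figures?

47.26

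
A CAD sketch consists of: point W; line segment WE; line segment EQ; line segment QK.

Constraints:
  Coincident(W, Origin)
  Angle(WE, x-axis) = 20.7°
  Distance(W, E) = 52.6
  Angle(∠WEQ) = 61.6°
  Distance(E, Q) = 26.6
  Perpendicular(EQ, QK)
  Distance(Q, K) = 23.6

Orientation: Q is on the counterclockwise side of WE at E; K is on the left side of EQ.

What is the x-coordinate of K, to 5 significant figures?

13.647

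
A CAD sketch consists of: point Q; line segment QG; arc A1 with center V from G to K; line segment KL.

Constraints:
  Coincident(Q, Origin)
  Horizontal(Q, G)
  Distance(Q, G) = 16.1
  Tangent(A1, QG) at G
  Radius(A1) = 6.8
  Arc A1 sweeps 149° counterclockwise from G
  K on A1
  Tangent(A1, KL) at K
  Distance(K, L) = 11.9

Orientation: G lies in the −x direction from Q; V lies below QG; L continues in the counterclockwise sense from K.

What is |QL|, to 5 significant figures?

20.982

Q is at the origin; QG is horizontal with |QG| = 16.1 and G on the −x side, so G = (-16.100, 0.0000). The tangent condition forces VG to be normal to QG, so V = G + (0, -6.8) = (-16.100, -6.8000). On A1, G sits at bearing 90° from V; a 149° counterclockwise sweep puts K at bearing 239°, so K = V + 6.8·(cos 239°, sin 239°) = (-19.602, -12.629). Tangency of A1 to KL means the radius VK is perpendicular to KL, so KL runs along (−sin 239°, cos 239°); with |KL| = 11.9, L = (-9.4020, -18.758). Then |QL| = |L − Q| = 20.982.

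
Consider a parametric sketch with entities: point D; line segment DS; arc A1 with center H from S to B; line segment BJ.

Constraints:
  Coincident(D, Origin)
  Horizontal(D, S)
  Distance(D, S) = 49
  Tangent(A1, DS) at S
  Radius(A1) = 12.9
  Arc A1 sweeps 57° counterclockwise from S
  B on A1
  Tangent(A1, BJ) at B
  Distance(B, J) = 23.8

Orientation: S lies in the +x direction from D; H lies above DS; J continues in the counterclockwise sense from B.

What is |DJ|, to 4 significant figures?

77.23

D is at the origin; D and S share the same y with |DS| = 49.0 and S on the +x side, so S = (49.00, 0.000). Tangency of A1 to DS means the radius HS is perpendicular to DS, so H = S + (0, 12.9) = (49.00, 12.90). On A1, S sits at bearing -90° from H; a 57° counterclockwise sweep puts B at bearing -33°, so B = H + 12.9·(cos -33°, sin -33°) = (59.82, 5.874). Tangency of A1 to BJ means the radius HB is perpendicular to BJ, so BJ runs along (−sin -33°, cos -33°); with |BJ| = 23.8, J = (72.78, 25.83). Then |DJ| = |J − D| = 77.23.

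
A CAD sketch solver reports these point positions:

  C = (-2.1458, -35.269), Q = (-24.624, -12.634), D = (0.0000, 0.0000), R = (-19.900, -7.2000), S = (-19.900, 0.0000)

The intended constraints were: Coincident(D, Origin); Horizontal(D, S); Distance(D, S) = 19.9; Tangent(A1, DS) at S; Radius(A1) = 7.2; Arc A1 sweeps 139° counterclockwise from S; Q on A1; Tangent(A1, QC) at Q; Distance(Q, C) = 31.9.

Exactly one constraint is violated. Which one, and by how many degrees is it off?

Tangent(A1, QC) at Q — off by 4.20°.

D = (0.00, 0.00) ✓; D.y = 0.00, S.y = 0.00 ✓; |DS| = 19.90 ✓; ∠(RS, SD) = 90.00° ✓; |RS| = 7.200 ✓; bearing(R→Q) − bearing(R→S) = 139.0° ✓; |RQ| = 7.200 ✓; ∠(RQ, QC) = 94.20° ✗; |QC| = 31.90 ✓.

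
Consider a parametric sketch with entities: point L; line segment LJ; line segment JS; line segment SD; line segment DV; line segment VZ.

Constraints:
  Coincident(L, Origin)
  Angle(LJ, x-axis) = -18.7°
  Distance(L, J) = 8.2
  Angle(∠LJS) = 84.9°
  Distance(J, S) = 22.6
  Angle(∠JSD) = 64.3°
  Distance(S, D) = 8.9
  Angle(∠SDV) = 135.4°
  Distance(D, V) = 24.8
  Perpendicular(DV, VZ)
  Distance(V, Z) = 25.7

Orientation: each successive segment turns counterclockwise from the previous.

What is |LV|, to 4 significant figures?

9.794

L is at the origin; LJ runs at -18.7° with length 8.2, so J = (7.767, -2.629). ∠LJS = 84.9° gives JS at 76.40° from the x-axis; with |JS| = 22.6, S = (13.08, 19.34). ∠JSD = 64.3° gives SD at -167.9° from the x-axis; with |SD| = 8.9, D = (4.379, 17.47). ∠SDV = 135.4° gives DV at -123.3° from the x-axis; with |DV| = 24.8, V = (-9.237, -3.256). Then |LV| = |V − L| = 9.794.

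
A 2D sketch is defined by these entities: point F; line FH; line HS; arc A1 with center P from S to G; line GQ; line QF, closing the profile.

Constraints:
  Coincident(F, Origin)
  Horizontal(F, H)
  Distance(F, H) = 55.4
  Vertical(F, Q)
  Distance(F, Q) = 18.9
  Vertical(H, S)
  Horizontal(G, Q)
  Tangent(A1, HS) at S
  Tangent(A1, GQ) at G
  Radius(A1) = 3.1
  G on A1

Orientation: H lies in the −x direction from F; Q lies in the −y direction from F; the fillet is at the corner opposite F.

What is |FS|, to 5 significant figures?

57.609

F is at the origin; FH is horizontal with |FH| = 55.4 and H on the −x side, so H = (-55.400, 0.0000). FQ is vertical with |FQ| = 18.9 and Q on the −y side, so Q = (0.0000, -18.900). The virtual corner opposite F is at (-55.400, -18.900). Since A1 is tangent to HS there, PS ⟂ HS and since A1 is tangent to GQ there, PG ⟂ GQ, with radius 3.1, so the center P sits 3.1 in from both sides at P = (-52.300, -15.800). That places the tangent points at S = (-55.400, -15.800) on HS and G = (-52.300, -18.900) on GQ. Then |FS| = |S − F| = 57.609.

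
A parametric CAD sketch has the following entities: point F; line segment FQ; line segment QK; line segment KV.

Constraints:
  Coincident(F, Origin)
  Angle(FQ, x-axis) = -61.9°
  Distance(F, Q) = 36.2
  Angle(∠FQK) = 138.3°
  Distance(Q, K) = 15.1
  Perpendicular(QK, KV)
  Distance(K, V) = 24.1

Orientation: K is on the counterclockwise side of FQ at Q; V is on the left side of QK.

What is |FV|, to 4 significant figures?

42.13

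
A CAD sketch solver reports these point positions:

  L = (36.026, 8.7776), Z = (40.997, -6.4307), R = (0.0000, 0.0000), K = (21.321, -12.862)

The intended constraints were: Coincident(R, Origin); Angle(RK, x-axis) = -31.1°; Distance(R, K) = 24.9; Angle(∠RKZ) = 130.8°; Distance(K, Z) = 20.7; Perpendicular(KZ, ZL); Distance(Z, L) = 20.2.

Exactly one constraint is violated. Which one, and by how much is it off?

Distance(Z, L) = 20.2 — off by 4.20.

R = (0.00, 0.00) ✓; RK at -31.10° ✓; |RK| = 24.90 ✓; ∠RKZ = 130.8° ✓; |KZ| = 20.70 ✓; ∠(KZ, ZL) = 90.00° ✓; |ZL| = 16.00 ✗.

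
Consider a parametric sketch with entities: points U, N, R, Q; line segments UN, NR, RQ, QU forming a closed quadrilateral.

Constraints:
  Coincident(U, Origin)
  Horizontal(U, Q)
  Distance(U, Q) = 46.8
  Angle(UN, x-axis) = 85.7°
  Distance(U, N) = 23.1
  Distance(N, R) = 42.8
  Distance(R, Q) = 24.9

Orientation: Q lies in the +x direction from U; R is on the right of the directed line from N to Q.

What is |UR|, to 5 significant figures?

28.338

U is at the origin; U and Q share the same y with |UQ| = 46.8 and Q in +x, so Q = (46.8, 0). UN runs at 85.7° with |UN| = 23.1, so N = (1.7320, 23.035). R is determined by |NR| = 42.8 and |RQ| = 24.9 together: it lies at the intersection of circle(N, 42.8) and circle(Q, 24.9). With |NQ| = 50.614, the foot of the radical line on NQ is 37.278 from N and the perpendicular offset is √(42.8² − 37.278²) = 21.028. Taking the right-of-NQ solution: R = (25.356, -12.655).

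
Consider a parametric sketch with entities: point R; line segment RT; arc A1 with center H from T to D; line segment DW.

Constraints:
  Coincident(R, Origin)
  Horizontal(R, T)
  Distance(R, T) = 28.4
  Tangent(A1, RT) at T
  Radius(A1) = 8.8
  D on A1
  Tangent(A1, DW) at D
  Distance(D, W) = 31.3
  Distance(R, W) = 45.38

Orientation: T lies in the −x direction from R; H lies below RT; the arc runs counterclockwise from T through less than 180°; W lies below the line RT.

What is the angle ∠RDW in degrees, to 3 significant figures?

80.6°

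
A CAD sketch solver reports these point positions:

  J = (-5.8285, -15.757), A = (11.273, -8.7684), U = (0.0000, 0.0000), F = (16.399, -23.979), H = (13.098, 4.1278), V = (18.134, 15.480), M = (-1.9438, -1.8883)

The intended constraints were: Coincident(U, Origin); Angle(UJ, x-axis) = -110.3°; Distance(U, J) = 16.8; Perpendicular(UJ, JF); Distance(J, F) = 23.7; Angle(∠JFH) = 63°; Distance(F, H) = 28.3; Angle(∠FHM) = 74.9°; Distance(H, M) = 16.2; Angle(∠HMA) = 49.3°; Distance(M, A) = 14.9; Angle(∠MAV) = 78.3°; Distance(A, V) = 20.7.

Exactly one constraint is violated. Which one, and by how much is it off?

Distance(A, V) = 20.7 — off by 4.50.

U = (0.00, 0.00) ✓; UJ at -110.3° ✓; |UJ| = 16.80 ✓; ∠(UJ, JF) = 90.00° ✓; |JF| = 23.70 ✓; ∠JFH = 63.00° ✓; |FH| = 28.30 ✓; ∠FHM = 74.90° ✓; |HM| = 16.20 ✓; ∠HMA = 49.30° ✓; |MA| = 14.90 ✓; ∠MAV = 78.30° ✓; |AV| = 25.20 ✗.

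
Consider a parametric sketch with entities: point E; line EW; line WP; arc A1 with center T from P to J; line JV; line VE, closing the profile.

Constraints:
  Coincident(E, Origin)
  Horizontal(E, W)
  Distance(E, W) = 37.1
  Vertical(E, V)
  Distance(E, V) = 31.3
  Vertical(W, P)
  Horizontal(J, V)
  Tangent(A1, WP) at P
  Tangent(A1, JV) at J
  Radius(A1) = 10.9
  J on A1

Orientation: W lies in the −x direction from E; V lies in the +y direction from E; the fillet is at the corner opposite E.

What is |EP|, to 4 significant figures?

42.34

The virtual corner opposite E is at (-37.10, 31.30). Tangency of A1 to WP means the radius TP is perpendicular to WP and the tangent condition forces TJ to be normal to JV, with radius 10.9, so the center T sits 10.9 in from both sides at T = (-26.20, 20.40). That places the tangent points at P = (-37.10, 20.40) on WP and J = (-26.20, 31.30) on JV. Then |EP| = |P − E| = 42.34.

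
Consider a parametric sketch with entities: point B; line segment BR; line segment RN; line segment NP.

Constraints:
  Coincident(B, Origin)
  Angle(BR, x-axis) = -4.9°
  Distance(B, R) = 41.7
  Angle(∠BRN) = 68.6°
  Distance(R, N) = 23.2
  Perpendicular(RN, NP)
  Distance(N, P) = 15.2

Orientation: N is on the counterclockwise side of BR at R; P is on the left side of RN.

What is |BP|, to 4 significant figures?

24.94

B is at the origin; BR runs at -4.9° with length 41.7, so R = 41.7·(cos -4.9°, sin -4.9°) = (41.55, -3.562). ∠BRN = 68.6°, so RN runs at -4.9° + (180° − 68.6°) = 106.5° from the x-axis; with |RN| = 23.2, N = R + 23.2·(cos 106.5°, sin 106.5°) = (34.96, 18.68). RN ⟂ NP; with |NP| = 15.2 on the left of RN, P = N + 15.2·(-0.9588, -0.2840) = (20.38, 14.37). Then |BP| = |P − B| = 24.94.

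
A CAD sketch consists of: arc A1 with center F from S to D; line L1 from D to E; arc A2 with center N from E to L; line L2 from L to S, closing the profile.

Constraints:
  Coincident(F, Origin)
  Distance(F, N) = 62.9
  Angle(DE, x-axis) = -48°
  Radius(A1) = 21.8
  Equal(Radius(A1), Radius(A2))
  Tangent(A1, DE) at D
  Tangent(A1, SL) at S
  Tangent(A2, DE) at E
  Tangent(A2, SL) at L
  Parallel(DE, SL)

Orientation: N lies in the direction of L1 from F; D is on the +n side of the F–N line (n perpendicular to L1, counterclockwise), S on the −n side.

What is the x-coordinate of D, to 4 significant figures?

16.20

The slot axis is L1's direction at -48.0°, so u = (cos -48.0°, sin -48.0°) = (0.6691, -0.7431) and n = (−sin -48.0°, cos -48.0°) = (0.7431, 0.6691). F is at the origin and N lies 62.9 along u from F, so N = 62.9·u = (42.09, -46.74). Tangency of A1 to both parallel lines with radius 21.8 puts D and S at F ± 21.8·n: D = (16.20, 14.59), S = (-16.20, -14.59). So D.x = 16.20.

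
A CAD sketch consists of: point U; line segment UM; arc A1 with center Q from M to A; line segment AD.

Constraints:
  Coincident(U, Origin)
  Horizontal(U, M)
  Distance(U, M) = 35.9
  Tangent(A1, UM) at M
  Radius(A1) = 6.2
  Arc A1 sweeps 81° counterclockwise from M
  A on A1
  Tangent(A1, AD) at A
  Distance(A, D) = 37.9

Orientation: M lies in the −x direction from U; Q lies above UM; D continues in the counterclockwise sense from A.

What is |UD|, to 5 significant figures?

48.876

U is at the origin; UM is horizontal with |UM| = 35.9 and M on the −x side, so M = (-35.900, 0.0000). Since A1 is tangent to UM there, QM ⟂ UM, so Q = M + (0, 6.2) = (-35.900, 6.2000). On A1, M sits at bearing -90° from Q; an 81° counterclockwise sweep puts A at bearing -9°, so A = Q + 6.2·(cos -9°, sin -9°) = (-29.776, 5.2301). The tangent condition forces QA to be normal to AD, so AD runs along (−sin -9°, cos -9°); with |AD| = 37.9, D = (-23.847, 42.663). Then |UD| = |D − U| = 48.876.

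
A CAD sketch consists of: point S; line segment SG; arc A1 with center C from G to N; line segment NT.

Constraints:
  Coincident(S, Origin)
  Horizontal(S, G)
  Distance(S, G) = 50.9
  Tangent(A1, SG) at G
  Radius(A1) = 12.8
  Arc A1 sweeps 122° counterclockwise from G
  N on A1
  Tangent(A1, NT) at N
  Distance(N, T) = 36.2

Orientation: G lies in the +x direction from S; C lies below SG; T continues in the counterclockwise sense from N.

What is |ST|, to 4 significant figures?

77.69

On A1, G sits at bearing 90° from C; a 122° counterclockwise sweep puts N at bearing 212°, so N = C + 12.8·(cos 212°, sin 212°) = (40.04, -19.58). A1 meets NT tangentially, so CN is at right angles to NT, so NT runs along (−sin 212°, cos 212°); with |NT| = 36.2, T = (59.23, -50.28). Then |ST| = |T − S| = 77.69.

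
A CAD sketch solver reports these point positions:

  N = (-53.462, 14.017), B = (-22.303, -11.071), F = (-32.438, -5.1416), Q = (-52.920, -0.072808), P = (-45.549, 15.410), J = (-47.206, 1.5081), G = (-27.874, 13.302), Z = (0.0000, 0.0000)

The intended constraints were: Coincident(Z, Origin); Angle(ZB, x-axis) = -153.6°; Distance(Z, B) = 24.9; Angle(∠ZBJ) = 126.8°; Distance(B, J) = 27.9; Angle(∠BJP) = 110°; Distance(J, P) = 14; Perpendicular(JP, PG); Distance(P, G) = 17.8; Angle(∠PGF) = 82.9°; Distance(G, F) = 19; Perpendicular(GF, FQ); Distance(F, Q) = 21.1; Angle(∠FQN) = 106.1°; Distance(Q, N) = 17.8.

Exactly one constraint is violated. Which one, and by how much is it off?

Distance(Q, N) = 17.8 — off by 3.70.

Z = (0.00, 0.00) ✓; ZB at -153.6° ✓; |ZB| = 24.90 ✓; ∠ZBJ = 126.8° ✓; |BJ| = 27.90 ✓; ∠BJP = 110.0° ✓; |JP| = 14.00 ✓; ∠(JP, PG) = 90.00° ✓; |PG| = 17.80 ✓; ∠PGF = 82.90° ✓; |GF| = 19.00 ✓; ∠(GF, FQ) = 90.00° ✓; |FQ| = 21.10 ✓; ∠FQN = 106.1° ✓; |QN| = 14.10 ✗.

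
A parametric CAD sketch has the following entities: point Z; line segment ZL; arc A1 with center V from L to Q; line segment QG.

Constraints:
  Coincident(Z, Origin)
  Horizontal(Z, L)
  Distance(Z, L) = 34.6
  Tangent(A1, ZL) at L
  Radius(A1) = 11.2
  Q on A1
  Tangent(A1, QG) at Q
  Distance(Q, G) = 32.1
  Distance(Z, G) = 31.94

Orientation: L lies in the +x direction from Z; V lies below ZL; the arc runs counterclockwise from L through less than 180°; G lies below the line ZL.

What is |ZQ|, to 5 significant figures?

25.857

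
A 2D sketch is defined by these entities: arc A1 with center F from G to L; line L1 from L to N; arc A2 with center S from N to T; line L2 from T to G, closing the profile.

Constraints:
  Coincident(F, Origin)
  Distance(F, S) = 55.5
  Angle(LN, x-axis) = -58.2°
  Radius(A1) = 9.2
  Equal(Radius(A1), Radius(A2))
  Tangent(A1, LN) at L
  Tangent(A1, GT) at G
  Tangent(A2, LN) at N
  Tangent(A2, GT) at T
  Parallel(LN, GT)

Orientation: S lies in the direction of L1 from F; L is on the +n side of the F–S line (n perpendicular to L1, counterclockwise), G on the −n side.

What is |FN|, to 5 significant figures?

56.257

Tangency of A1 to both parallel lines with radius 9.2 puts L and G at F ± 9.2·n: L = (7.8190, 4.8480), G = (-7.8190, -4.8480). Equal radii place N and T the same way about S: N = S + 9.2·n = (37.065, -42.321), T = S − 9.2·n = (21.427, -52.017). Then |FN| = |N − F| = 56.257.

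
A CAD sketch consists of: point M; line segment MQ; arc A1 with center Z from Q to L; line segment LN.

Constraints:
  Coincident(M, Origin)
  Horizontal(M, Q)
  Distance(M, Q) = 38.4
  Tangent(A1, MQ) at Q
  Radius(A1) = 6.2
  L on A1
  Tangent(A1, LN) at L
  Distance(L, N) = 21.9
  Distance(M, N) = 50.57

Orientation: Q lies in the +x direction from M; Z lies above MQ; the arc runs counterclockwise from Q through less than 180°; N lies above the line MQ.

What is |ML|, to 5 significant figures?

45.096

M is at the origin; M and Q share the same y with |MQ| = 38.4 and Q on the +x side, so Q = (38.400, 0.0000). The tangent condition forces ZQ to be normal to MQ, so Z = Q + (0, 6.2) = (38.400, 6.2000). Since ZL ⟂ LN (tangency), |ZN| = √(6.2² + 21.9²) = 22.761 regardless of where L sits on A1. So N lies on both circle(M, 50.57) and circle(Z, 22.761); the above-MQ intersection is N = (41.614, 28.733). L is the foot of the tangent from N: L = (44.544, 7.0294).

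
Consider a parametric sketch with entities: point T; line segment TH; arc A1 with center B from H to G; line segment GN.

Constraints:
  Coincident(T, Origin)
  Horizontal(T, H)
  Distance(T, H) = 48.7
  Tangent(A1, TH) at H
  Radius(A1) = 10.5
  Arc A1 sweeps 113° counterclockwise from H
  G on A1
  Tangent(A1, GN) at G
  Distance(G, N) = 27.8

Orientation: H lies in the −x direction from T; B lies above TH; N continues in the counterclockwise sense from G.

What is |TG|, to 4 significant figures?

41.68

T is at the origin; TH is horizontal with |TH| = 48.7 and H on the −x side, so H = (-48.70, 0.000). A1 meets TH tangentially, so BH is at right angles to TH, so B = H + (0, 10.5) = (-48.70, 10.50). On A1, H sits at bearing -90° from B; a 113° counterclockwise sweep puts G at bearing 23°, so G = B + 10.5·(cos 23°, sin 23°) = (-39.03, 14.60). Then |TG| = |G − T| = 41.68.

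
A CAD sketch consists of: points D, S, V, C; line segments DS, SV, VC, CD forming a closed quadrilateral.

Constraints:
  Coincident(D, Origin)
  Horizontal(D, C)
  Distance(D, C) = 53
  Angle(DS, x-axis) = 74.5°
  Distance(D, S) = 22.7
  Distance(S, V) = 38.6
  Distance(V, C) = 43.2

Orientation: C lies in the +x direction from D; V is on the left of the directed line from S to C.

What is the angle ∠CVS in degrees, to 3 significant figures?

78.3°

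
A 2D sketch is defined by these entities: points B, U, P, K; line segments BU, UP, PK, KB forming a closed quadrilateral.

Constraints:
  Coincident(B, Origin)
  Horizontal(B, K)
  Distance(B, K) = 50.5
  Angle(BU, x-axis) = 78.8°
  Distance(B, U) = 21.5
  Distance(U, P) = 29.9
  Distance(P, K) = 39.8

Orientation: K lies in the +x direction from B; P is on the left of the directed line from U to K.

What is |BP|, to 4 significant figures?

46.36

B is at the origin; B and K share the same y with |BK| = 50.5 and K in +x, so K = (50.5, 0). BU runs at 78.8° with |BU| = 21.5, so U = (4.176, 21.09). P is determined by |UP| = 29.9 and |PK| = 39.8 together: it lies at the intersection of circle(U, 29.9) and circle(K, 39.8). With |UK| = 50.90, the foot of the radical line on UK is 18.67 from U and the perpendicular offset is √(29.9² − 18.67²) = 23.35. Taking the left-of-UK solution: P = (30.85, 34.61).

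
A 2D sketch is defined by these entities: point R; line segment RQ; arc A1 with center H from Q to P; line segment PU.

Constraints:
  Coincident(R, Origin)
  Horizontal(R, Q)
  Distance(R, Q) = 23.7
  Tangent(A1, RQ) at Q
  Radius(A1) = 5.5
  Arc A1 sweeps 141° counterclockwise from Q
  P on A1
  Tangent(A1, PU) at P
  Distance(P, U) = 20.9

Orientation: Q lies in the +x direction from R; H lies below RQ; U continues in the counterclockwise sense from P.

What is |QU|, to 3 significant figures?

26.2

R is at the origin; RQ is horizontal with |RQ| = 23.7 and Q on the +x side, so Q = (23.7, 0.00). Since A1 is tangent to RQ there, HQ ⟂ RQ, so H = Q + (0, -5.5) = (23.7, -5.50). On A1, Q sits at bearing 90° from H; a 141° counterclockwise sweep puts P at bearing 231°, so P = H + 5.5·(cos 231°, sin 231°) = (20.2, -9.77). Since A1 is tangent to PU there, HP ⟂ PU, so PU runs along (−sin 231°, cos 231°); with |PU| = 20.9, U = (36.5, -22.9). Then |QU| = |U − Q| = 26.2.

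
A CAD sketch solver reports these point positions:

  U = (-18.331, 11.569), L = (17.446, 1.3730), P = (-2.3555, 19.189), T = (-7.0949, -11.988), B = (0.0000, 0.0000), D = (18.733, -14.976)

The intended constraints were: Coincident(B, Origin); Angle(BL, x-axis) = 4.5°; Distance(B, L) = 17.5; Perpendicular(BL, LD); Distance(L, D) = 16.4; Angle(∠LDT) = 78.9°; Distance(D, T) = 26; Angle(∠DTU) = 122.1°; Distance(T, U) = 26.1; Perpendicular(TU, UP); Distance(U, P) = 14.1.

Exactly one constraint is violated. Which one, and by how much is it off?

Distance(U, P) = 14.1 — off by 3.60.

B = (0.00, 0.00) ✓; BL at 4.500° ✓; |BL| = 17.50 ✓; ∠(BL, LD) = 90.00° ✓; |LD| = 16.40 ✓; ∠LDT = 78.90° ✓; |DT| = 26.00 ✓; ∠DTU = 122.1° ✓; |TU| = 26.10 ✓; ∠(TU, UP) = 90.00° ✓; |UP| = 17.70 ✗.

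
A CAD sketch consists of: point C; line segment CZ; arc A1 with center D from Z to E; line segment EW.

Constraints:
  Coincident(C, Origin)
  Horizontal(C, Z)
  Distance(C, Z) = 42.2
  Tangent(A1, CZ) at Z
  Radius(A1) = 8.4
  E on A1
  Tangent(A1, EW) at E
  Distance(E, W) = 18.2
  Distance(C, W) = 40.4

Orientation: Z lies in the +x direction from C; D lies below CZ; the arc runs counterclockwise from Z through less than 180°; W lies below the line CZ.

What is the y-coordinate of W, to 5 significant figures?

-25.332

Checks: |DE| = 8.400 ✓; ∠(DE, EW) = 90.00° ✓; |EW| = 18.20 ✓; |CW| = 40.40 ✓.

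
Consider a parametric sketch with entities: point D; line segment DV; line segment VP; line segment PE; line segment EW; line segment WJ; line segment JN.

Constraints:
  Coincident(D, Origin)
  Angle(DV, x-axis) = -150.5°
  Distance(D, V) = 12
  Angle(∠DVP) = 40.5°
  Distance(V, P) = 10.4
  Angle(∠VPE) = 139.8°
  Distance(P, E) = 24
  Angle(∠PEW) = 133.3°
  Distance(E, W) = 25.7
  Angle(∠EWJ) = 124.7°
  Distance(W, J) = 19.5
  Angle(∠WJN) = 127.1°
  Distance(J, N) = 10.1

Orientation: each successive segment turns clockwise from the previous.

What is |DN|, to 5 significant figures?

42.883

D is at the origin; DV runs at -150.5° with length 12.0, so V = (-10.444, -5.9091). ∠DVP = 40.5° gives VP at 70.000° from the x-axis; with |VP| = 10.4, P = (-6.8873, 3.8637). ∠VPE = 139.8° gives PE at 29.800° from the x-axis; with |PE| = 24.0, E = (13.939, 15.791). ∠PEW = 133.3° gives EW at -16.900° from the x-axis; with |EW| = 25.7, W = (38.529, 8.3200). ∠EWJ = 124.7° gives WJ at -72.200° from the x-axis; with |WJ| = 19.5, J = (44.490, -10.246). ∠WJN = 127.1° gives JN at -125.10° from the x-axis; with |JN| = 10.1, N = (38.683, -18.510). Then |DN| = |N − D| = 42.883.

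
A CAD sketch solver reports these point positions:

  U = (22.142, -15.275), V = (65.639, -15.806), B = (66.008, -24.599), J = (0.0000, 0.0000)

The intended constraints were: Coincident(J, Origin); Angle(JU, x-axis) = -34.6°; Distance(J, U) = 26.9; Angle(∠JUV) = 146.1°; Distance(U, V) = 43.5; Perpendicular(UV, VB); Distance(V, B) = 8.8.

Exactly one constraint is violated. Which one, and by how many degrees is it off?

Perpendicular(UV, VB) — off by 3.10°.

J = (0.00, 0.00) ✓; JU at -34.60° ✓; |JU| = 26.90 ✓; ∠JUV = 146.1° ✓; |UV| = 43.50 ✓; ∠(UV, VB) = 86.90° ✗; |VB| = 8.801 ✓.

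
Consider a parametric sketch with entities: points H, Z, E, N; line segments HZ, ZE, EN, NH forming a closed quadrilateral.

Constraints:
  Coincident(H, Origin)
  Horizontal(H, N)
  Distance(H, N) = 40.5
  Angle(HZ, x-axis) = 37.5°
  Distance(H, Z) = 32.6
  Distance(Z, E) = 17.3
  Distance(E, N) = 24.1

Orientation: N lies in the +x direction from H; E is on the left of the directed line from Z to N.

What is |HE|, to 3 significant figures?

48.9

H is at the origin; HN is horizontal with |HN| = 40.5 and N in +x, so N = (40.5, 0). HZ runs at 37.5° with |HZ| = 32.6, so Z = (25.9, 19.8). E is determined by |ZE| = 17.3 and |EN| = 24.1 together: it lies at the intersection of circle(Z, 17.3) and circle(N, 24.1). With |ZN| = 24.7, the foot of the radical line on ZN is 6.62 from Z and the perpendicular offset is √(17.3² − 6.62²) = 16.0. Taking the left-of-ZN solution: E = (42.7, 24.0).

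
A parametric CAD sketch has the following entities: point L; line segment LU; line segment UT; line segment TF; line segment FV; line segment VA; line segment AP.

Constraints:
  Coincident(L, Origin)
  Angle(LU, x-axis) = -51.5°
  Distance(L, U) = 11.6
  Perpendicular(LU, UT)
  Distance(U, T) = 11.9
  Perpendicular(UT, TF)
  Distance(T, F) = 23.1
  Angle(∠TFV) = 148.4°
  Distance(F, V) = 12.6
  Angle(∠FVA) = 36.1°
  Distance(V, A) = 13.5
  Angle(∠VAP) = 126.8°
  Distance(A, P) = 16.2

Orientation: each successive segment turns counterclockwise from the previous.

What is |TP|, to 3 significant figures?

10.7

L is at the origin; LU runs at -51.5° with length 11.6, so U = (7.22, -9.08). The perpendicularity gives UT at right angles to LU, so UT runs at 38.5°; with |UT| = 11.9, T = (16.5, -1.67). UT ⟂ TF, so TF runs at 128°; with |TF| = 23.1, F = (2.15, 16.4). ∠TFV = 148.4° gives FV at 160° from the x-axis; with |FV| = 12.6, V = (-9.69, 20.7). ∠FVA = 36.1° gives VA at -56.0° from the x-axis; with |VA| = 13.5, A = (-2.14, 9.50). ∠VAP = 126.8° gives AP at -2.80° from the x-axis; with |AP| = 16.2, P = (14.0, 8.71). Then |TP| = |P − T| = 10.7.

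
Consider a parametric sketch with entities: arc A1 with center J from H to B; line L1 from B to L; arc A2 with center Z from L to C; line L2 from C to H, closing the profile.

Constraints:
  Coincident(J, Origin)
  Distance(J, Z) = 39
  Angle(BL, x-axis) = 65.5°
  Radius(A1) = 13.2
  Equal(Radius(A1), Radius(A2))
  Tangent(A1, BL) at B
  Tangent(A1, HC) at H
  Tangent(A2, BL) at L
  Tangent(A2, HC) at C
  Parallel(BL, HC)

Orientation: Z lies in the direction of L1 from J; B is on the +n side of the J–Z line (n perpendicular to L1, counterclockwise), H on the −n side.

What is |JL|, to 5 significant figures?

41.173

Tangency of A1 to both parallel lines with radius 13.2 puts B and H at J ± 13.2·n: B = (-12.011, 5.4740), H = (12.011, -5.4740). Equal radii place L and C the same way about Z: L = Z + 13.2·n = (4.1615, 40.962), C = Z − 13.2·n = (28.185, 30.015). Then |JL| = |L − J| = 41.173.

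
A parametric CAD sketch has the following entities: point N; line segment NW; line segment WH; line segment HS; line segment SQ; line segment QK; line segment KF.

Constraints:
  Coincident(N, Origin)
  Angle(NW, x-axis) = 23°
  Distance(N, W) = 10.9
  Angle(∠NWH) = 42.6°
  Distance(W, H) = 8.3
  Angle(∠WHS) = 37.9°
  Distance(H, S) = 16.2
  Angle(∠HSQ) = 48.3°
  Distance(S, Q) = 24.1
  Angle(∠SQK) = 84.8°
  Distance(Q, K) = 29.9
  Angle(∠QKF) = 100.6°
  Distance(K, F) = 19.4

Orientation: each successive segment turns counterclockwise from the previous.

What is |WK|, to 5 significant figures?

28.261

N is at the origin; NW runs at 23.0° with length 10.9, so W = (10.034, 4.2590). ∠NWH = 42.6° gives WH at 160.40° from the x-axis; with |WH| = 8.3, H = (2.2144, 7.0432). ∠WHS = 37.9° gives HS at -57.500° from the x-axis; with |HS| = 16.2, S = (10.919, -6.6197). ∠HSQ = 48.3° gives SQ at 74.200° from the x-axis; with |SQ| = 24.1, Q = (17.481, 16.570). ∠SQK = 84.8° gives QK at 169.40° from the x-axis; with |QK| = 29.9, K = (-11.909, 22.070). Then |WK| = |K − W| = 28.261.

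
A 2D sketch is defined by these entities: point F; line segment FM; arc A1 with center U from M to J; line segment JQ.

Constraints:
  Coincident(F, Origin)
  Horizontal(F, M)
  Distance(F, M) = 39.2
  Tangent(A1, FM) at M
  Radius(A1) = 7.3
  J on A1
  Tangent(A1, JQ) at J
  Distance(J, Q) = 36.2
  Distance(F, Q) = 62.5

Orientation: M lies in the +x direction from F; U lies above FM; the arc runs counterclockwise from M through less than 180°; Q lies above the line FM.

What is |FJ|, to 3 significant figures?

47.1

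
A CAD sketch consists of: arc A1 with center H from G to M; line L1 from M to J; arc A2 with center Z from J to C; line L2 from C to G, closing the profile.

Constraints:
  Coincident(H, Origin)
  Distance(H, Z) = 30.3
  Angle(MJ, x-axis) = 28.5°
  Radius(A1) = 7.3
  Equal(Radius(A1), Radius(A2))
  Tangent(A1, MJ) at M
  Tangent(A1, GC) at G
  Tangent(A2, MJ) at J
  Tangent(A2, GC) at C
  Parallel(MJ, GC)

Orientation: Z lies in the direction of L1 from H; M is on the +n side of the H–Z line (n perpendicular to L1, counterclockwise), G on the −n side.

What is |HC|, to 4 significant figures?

31.17

The slot axis is L1's direction at 28.5°, so u = (cos 28.5°, sin 28.5°) = (0.8788, 0.4772) and n = (−sin 28.5°, cos 28.5°) = (-0.4772, 0.8788). H is at the origin and Z lies 30.3 along u from H, so Z = 30.3·u = (26.63, 14.46). Tangency of A1 to both parallel lines with radius 7.3 puts M and G at H ± 7.3·n: M = (-3.483, 6.415), G = (3.483, -6.415). Equal radii place J and C the same way about Z: J = Z + 7.3·n = (23.14, 20.87), C = Z − 7.3·n = (30.11, 8.043). Then |HC| = |C − H| = 31.17.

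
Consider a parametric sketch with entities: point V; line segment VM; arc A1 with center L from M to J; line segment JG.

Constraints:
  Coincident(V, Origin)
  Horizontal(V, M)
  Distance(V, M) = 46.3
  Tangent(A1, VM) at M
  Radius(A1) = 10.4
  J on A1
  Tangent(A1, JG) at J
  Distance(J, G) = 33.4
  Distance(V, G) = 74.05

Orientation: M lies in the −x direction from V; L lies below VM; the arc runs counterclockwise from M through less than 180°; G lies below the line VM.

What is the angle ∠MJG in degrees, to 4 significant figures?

138.6°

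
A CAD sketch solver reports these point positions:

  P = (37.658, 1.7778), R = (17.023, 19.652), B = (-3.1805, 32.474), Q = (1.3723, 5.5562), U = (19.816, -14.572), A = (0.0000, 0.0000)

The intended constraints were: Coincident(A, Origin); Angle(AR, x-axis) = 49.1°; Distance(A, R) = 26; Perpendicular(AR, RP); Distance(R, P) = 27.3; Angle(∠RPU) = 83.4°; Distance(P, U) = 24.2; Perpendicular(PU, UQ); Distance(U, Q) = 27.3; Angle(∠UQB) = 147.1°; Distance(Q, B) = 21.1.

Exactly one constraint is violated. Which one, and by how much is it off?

Distance(Q, B) = 21.1 — off by 6.20.

A = (0.00, 0.00) ✓; AR at 49.10° ✓; |AR| = 26.00 ✓; ∠(AR, RP) = 90.00° ✓; |RP| = 27.30 ✓; ∠RPU = 83.40° ✓; |PU| = 24.20 ✓; ∠(PU, UQ) = 90.00° ✓; |UQ| = 27.30 ✓; ∠UQB = 147.1° ✓; |QB| = 27.30 ✗.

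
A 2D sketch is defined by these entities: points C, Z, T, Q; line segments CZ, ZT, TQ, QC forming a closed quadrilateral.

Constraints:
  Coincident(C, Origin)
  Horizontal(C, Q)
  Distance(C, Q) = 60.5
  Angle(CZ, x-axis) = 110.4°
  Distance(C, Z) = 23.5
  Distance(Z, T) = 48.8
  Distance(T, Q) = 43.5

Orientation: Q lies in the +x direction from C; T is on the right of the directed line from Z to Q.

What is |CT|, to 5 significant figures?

26.954

C is at the origin; C and Q share the same y with |CQ| = 60.5 and Q in +x, so Q = (60.5, 0). CZ runs at 110.4° with |CZ| = 23.5, so Z = (-8.1914, 22.026). T is determined by |ZT| = 48.8 and |TQ| = 43.5 together: it lies at the intersection of circle(Z, 48.8) and circle(Q, 43.5). With |ZQ| = 72.136, the foot of the radical line on ZQ is 39.459 from Z and the perpendicular offset is √(48.8² − 39.459²) = 28.713. Taking the right-of-ZQ solution: T = (20.616, -17.364).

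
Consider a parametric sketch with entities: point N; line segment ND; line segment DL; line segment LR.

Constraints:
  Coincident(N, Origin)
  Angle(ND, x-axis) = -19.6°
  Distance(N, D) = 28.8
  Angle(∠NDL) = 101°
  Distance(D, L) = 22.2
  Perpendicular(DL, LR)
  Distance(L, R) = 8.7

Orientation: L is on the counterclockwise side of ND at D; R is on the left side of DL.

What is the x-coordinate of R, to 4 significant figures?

30.94

N is at the origin; ND runs at -19.6° with length 28.8, so D = 28.8·(cos -19.6°, sin -19.6°) = (27.13, -9.661). ∠NDL = 101.0°, so DL runs at -19.6° + (180° − 101.0°) = 59.40° from the x-axis; with |DL| = 22.2, L = D + 22.2·(cos 59.40°, sin 59.40°) = (38.43, 9.447). DL is perpendicular to LR; with |LR| = 8.7 on the left of DL, R = L + 8.7·(-0.8607, 0.5090) = (30.94, 13.88). So R.x = 30.94.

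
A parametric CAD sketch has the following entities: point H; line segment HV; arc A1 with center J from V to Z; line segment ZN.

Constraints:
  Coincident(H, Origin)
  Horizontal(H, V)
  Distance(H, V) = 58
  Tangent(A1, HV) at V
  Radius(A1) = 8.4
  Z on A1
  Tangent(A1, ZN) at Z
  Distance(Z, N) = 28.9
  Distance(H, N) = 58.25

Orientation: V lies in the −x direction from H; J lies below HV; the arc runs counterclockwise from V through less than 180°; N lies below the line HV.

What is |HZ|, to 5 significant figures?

65.894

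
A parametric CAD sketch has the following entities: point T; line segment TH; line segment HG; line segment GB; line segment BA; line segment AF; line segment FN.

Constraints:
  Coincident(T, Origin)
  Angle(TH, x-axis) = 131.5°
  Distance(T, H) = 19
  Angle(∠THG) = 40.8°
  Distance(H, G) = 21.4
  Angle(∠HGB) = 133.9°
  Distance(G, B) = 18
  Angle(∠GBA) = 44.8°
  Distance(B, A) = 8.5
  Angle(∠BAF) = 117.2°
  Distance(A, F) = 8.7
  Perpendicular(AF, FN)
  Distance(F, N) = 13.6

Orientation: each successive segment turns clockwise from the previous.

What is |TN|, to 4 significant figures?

23.61

T is at the origin; TH runs at 131.5° with length 19.0, so H = (-12.59, 14.23). ∠THG = 40.8° gives HG at -7.700° from the x-axis; with |HG| = 21.4, G = (8.617, 11.36). ∠HGB = 133.9° gives GB at -53.80° from the x-axis; with |GB| = 18.0, B = (19.25, -3.162). ∠GBA = 44.8° gives BA at 171.0° from the x-axis; with |BA| = 8.5, A = (10.85, -1.833). ∠BAF = 117.2° gives AF at 108.2° from the x-axis; with |AF| = 8.7, F = (8.135, 6.432). AF is perpendicular to FN, so FN runs at 18.20°; with |FN| = 13.6, N = (21.06, 10.68). Then |TN| = |N − T| = 23.61.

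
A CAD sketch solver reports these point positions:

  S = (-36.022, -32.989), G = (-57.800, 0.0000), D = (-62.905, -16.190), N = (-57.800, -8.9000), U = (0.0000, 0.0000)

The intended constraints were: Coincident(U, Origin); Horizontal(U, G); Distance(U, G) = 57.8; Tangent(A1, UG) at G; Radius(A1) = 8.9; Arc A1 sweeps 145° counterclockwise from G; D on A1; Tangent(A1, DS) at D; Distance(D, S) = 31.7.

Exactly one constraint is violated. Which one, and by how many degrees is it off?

Tangent(A1, DS) at D — off by 3.00°.

U = (0.00, 0.00) ✓; U.y = 0.00, G.y = 0.00 ✓; |UG| = 57.80 ✓; ∠(NG, GU) = 90.00° ✓; |NG| = 8.900 ✓; bearing(N→D) − bearing(N→G) = 145.0° ✓; |ND| = 8.900 ✓; ∠(ND, DS) = 87.00° ✗; |DS| = 31.70 ✓.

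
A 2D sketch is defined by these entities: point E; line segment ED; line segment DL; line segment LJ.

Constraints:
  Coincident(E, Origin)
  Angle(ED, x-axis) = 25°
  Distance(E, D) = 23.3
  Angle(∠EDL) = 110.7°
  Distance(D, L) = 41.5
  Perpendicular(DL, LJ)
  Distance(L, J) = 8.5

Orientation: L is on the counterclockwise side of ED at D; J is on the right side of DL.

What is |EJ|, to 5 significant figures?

58.237

E is at the origin; ED runs at 25.0° with length 23.3, so D = 23.3·(cos 25.0°, sin 25.0°) = (21.117, 9.8470). ∠EDL = 110.7°, so DL runs at 25.0° + (180° − 110.7°) = 94.300° from the x-axis; with |DL| = 41.5, L = D + 41.5·(cos 94.300°, sin 94.300°) = (18.005, 51.230). The perpendicularity gives LJ at right angles to DL; with |LJ| = 8.5 on the right of DL, J = L + 8.5·(0.99719, 0.074979) = (26.481, 51.868). Then |EJ| = |J − E| = 58.237.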